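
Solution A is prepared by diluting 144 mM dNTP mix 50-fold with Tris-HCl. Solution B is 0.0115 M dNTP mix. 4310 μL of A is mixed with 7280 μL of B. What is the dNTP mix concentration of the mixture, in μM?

C_A = 144 mM / 50 = 2.88 mM.
C_B = 0.0115 M = 11.5 mM.
C_mix = (C_A·V_A + C_B·V_B)/(V_A + V_B) = (2.88×4310 + 11.5×7280) / 11590 = 8.29 mM = 8290 μM.

8290 μM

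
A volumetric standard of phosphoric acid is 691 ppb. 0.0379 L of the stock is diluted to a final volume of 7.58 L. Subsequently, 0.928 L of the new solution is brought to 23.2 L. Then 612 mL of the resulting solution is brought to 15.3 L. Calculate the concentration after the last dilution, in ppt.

Overall dilution factor = 200 × 25 × 25 = 1.25 × 10⁵.
691 ppb / 1.25 × 10⁵ = 5.53 × 10⁻³ ppb = 5.53 ppt.

5.53 ppt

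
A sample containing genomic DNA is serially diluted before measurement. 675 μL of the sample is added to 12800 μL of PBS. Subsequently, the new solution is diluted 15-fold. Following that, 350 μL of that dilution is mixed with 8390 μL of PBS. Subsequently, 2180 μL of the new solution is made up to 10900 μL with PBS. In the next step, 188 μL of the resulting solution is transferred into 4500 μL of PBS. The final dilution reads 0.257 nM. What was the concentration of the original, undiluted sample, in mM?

0.240 mM

Overall dilution factor = 19.96 × 15 × 24.97 × 5 × 24.94 = 9.32 × 10⁵.
Original = 0.257 nM × 9.32 × 10⁵ = 2.40 × 10⁵ nM = 0.240 mM.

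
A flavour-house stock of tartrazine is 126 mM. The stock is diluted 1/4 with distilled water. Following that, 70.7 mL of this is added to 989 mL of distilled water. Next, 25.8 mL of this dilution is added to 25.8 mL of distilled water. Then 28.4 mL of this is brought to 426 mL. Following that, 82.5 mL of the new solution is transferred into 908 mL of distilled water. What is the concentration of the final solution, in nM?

Overall dilution factor = 4 × 14.99 × 2 × 15 × 12.01 = 2.16 × 10⁴.
126 mM / 2.16 × 10⁴ = 5.83 × 10⁻³ mM = 5830 nM.

5830 nM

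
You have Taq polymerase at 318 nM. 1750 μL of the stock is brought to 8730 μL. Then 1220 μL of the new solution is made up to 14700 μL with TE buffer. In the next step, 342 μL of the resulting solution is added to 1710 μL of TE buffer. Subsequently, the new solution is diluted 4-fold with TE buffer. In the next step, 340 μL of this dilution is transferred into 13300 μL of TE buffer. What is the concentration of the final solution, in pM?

Overall dilution factor = 4.989 × 12.05 × 6 × 4 × 40.12 = 5.79 × 10⁴.
318 nM / 5.79 × 10⁴ = 5.49 × 10⁻³ nM = 5.49 pM.

5.49 pM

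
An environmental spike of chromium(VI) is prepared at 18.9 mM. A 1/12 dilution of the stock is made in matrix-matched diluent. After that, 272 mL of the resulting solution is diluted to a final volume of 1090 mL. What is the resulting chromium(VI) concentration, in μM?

393 μM

Overall dilution factor = 12 × 4.007 = 48.1.
18.9 mM / 48.1 = 0.393 mM = 393 μM.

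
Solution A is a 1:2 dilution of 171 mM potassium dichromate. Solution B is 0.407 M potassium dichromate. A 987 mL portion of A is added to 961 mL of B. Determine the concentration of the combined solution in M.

0.244 M

C_A = 171 mM / 2 = 85.5 mM.
C_B = 0.407 M = 407 mM.
C_mix = (C_A·V_A + C_B·V_B)/(V_A + V_B) = (85.5×987 + 407×961) / 1948 = 244 mM = 0.244 M.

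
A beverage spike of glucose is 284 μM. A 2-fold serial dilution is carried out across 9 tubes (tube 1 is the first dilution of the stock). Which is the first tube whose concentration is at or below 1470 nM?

Tube n has concentration 284 μM / 2ⁿ.
Need 2ⁿ ≥ 284 μM / 1470 nM = 193, so n ≥ 7.59.
First such tube: n = 8.

tube 8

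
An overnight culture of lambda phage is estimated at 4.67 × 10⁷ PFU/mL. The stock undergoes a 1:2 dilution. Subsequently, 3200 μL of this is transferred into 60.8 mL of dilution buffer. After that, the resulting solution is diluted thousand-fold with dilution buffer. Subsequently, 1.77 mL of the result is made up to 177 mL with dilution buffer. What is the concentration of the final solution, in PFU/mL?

Overall dilution factor = 2 × 20 × 1000 × 100 = 4.00 × 10⁶.
4.67 × 10⁷ PFU/mL / 4.00 × 10⁶ = 11.7 PFU/mL.

11.7 PFU/mL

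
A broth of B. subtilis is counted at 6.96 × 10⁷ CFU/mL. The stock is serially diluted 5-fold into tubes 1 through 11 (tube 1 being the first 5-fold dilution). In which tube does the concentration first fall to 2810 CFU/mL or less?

tube 7

Tube n has concentration 6.96 × 10⁷ CFU/mL / 5ⁿ.
Need 5ⁿ ≥ 6.96 × 10⁷ CFU/mL / 2810 CFU/mL = 2.48 × 10⁴, so n ≥ 6.29.
First such tube: n = 7.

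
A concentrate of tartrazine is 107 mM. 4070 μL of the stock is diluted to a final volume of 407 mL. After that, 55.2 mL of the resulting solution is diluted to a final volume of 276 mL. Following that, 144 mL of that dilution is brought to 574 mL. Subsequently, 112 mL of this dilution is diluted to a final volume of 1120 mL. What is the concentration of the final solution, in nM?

5370 nM

Overall dilution factor = 100 × 5 × 3.986 × 10 = 1.99 × 10⁴.
107 mM / 1.99 × 10⁴ = 5.37 × 10⁻³ mM = 5370 nM.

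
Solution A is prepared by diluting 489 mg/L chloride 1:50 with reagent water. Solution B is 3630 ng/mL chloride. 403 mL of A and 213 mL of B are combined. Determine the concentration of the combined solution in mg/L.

C_A = 489 mg/L / 50 = 9.78 mg/L.
C_B = 3630 ng/mL = 3.63 mg/L.
C_mix = (C_A·V_A + C_B·V_B)/(V_A + V_B) = (9.78×403 + 3.63×213) / 616.0 = 7.65 mg/L.

7.65 mg/L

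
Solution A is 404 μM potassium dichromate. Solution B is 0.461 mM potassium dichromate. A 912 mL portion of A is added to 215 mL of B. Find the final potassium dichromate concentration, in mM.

0.415 mM

C_B = 0.461 mM = 461 μM.
C_mix = (C_A·V_A + C_B·V_B)/(V_A + V_B) = (404×912 + 461×215) / 1127 = 415 μM = 0.415 mM.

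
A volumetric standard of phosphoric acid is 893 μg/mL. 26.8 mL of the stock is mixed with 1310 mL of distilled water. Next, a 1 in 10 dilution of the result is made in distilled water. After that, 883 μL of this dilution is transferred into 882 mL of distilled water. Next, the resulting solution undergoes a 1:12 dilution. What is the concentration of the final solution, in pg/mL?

149 pg/mL

Overall dilution factor = 49.88 × 10 × 999.9 × 12 = 5.98 × 10⁶.
893 μg/mL / 5.98 × 10⁶ = 1.49 × 10⁻⁴ μg/mL = 149 pg/mL.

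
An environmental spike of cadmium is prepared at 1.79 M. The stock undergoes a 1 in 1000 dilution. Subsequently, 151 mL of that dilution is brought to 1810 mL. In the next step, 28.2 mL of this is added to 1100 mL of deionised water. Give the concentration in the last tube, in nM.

3730 nM

Overall dilution factor = 1000 × 11.99 × 40.01 = 4.80 × 10⁵.
1.79 M / 4.80 × 10⁵ = 3.73 × 10⁻⁶ M = 3730 nM.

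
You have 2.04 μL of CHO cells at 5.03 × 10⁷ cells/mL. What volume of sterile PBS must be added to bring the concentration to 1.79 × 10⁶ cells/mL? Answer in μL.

55.3 μL

V₂ = C₁V₁/C₂ = 5.03 × 10⁷ × 2.04 / 1.79 × 10⁶ = 57.3 μL.
Diluent to add = V₂ − V₁ = 57.3 − 2.04 = 55.3 μL.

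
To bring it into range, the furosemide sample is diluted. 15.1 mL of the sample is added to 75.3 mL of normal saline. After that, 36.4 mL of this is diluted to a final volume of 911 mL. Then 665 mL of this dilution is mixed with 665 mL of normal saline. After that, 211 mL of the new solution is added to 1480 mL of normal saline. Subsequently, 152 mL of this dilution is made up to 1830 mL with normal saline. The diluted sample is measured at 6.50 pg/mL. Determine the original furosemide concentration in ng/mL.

Overall dilution factor = 5.987 × 25.03 × 2 × 8.014 × 12.04 = 2.89 × 10⁴.
Original = 6.50 pg/mL × 2.89 × 10⁴ = 1.88 × 10⁵ pg/mL = 188 ng/mL.

188 ng/mL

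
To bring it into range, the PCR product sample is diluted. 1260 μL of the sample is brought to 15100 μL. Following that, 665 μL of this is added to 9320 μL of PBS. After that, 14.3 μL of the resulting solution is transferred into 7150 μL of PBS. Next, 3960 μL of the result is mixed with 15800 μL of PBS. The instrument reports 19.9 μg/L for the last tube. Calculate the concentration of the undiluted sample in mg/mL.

8.95 mg/mL

Overall dilution factor = 11.98 × 15.02 × 501 × 4.990 = 4.50 × 10⁵.
Original = 19.9 μg/L × 4.50 × 10⁵ = 8.95 × 10⁶ μg/L = 8.95 mg/mL.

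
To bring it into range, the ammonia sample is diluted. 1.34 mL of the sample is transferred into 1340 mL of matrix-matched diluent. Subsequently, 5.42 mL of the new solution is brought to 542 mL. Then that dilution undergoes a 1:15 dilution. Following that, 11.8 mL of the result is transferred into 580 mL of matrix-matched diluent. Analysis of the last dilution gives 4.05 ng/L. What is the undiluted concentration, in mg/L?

Overall dilution factor = 1001 × 100 × 15 × 50.15 = 7.53 × 10⁷.
Original = 4.05 ng/L × 7.53 × 10⁷ = 3.05 × 10⁸ ng/L = 305 mg/L.

305 mg/L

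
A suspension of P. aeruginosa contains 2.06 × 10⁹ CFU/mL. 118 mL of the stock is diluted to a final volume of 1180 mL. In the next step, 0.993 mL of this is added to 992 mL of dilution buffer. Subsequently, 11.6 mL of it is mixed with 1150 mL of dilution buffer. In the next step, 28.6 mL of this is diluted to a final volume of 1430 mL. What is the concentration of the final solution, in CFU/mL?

Overall dilution factor = 10 × 1000.0 × 100.1 × 50 = 5.01 × 10⁷.
2.06 × 10⁹ CFU/mL / 5.01 × 10⁷ = 41.1 CFU/mL.

41.1 CFU/mL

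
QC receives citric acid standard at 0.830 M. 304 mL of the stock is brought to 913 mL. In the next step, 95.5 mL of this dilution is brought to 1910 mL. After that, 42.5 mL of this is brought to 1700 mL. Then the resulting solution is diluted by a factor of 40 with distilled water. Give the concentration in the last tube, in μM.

8.64 μM

Overall dilution factor = 3.003 × 20 × 40 × 40 = 9.61 × 10⁴.
0.830 M / 9.61 × 10⁴ = 8.64 × 10⁻⁶ M = 8.64 μM.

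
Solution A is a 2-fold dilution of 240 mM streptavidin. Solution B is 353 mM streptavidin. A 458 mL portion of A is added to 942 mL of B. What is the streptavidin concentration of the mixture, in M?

0.277 M

C_A = 240 mM / 2 = 120 mM.
C_mix = (C_A·V_A + C_B·V_B)/(V_A + V_B) = (120×458 + 353×942) / 1400 = 277 mM = 0.277 M.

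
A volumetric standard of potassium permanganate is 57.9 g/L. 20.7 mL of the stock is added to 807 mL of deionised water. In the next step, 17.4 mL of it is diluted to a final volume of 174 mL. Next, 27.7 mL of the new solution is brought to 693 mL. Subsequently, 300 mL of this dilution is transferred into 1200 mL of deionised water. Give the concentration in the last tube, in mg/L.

1.16 mg/L

Overall dilution factor = 39.99 × 10 × 25.02 × 5 = 5.00 × 10⁴.
57.9 g/L / 5.00 × 10⁴ = 1.16 × 10⁻³ g/L = 1.16 mg/L.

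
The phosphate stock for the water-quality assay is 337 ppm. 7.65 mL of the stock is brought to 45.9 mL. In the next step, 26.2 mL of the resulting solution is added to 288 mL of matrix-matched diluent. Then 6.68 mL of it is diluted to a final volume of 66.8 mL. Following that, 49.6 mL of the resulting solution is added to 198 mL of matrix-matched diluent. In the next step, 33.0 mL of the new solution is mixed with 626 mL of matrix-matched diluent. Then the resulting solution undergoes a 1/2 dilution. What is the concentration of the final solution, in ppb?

2.35 ppb

Overall dilution factor = 6 × 11.99 × 10 × 4.992 × 19.97 × 2 = 1.43 × 10⁵.
337 ppm / 1.43 × 10⁵ = 2.35 × 10⁻³ ppm = 2.35 ppb.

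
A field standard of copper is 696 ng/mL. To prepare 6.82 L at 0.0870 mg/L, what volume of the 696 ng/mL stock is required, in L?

0.0870 mg/L = 87.0 ng/mL.
V₁ = C₂V₂/C₁ = 87.0 × 6.82 / 696 = 0.853 L.

0.853 L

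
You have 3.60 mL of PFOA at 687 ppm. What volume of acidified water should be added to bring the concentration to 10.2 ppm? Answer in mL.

V₂ = C₁V₁/C₂ = 687 × 3.60 / 10.2 = 242 mL.
Diluent to add = V₂ − V₁ = 242 − 3.60 = 239 mL.

239 mL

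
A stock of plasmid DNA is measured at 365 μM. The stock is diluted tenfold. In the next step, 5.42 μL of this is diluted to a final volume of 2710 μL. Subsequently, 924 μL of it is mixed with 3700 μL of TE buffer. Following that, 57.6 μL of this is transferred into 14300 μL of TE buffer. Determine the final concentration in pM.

58.5 pM

Overall dilution factor = 10 × 500 × 5.004 × 249.3 = 6.24 × 10⁶.
365 μM / 6.24 × 10⁶ = 5.85 × 10⁻⁵ μM = 58.5 pM.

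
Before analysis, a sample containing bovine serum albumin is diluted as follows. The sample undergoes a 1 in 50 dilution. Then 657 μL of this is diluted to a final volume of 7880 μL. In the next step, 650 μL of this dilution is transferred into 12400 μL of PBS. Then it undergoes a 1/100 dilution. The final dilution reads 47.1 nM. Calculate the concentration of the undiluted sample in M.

Overall dilution factor = 50 × 11.99 × 20.08 × 100 = 1.20 × 10⁶.
Original = 47.1 nM × 1.20 × 10⁶ = 5.67 × 10⁷ nM = 0.0567 M.

0.0567 M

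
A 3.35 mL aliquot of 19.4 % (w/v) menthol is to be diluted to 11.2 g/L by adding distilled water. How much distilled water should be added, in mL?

54.7 mL

11.2 g/L = 1.12 % (w/v).
V₂ = C₁V₁/C₂ = 19.4 × 3.35 / 1.12 = 58.0 mL.
Diluent to add = V₂ − V₁ = 58.0 − 3.35 = 54.7 mL.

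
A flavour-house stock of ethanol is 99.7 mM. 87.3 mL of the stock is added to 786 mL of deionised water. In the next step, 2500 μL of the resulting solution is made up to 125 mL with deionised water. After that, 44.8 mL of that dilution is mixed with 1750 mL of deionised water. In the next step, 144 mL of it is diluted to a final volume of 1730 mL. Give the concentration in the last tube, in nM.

414 nM

Overall dilution factor = 10.00 × 50 × 40.06 × 12.01 = 2.41 × 10⁵.
99.7 mM / 2.41 × 10⁵ = 4.14 × 10⁻⁴ mM = 414 nM.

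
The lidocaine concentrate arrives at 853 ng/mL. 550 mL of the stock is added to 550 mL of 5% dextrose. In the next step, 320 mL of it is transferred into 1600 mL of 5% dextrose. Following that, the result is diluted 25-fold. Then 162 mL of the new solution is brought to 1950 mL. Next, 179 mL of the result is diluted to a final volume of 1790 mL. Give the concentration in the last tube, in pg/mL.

Overall dilution factor = 2 × 6 × 25 × 12.04 × 10 = 3.61 × 10⁴.
853 ng/mL / 3.61 × 10⁴ = 0.0236 ng/mL = 23.6 pg/mL.

23.6 pg/mL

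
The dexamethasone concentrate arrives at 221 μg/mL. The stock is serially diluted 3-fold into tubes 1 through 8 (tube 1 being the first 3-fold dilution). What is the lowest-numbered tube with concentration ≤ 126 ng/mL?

Tube n has concentration 221 μg/mL / 3ⁿ.
Need 3ⁿ ≥ 221 μg/mL / 126 ng/mL = 1754, so n ≥ 6.80.
First such tube: n = 7.

tube 7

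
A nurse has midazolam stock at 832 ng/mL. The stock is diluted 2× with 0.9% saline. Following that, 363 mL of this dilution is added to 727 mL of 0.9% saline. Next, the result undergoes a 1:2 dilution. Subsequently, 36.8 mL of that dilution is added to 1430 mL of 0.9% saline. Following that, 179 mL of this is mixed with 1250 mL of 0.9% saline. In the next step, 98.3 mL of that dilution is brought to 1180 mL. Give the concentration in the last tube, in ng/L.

Overall dilution factor = 2 × 3.003 × 2 × 39.86 × 7.983 × 12.00 = 4.59 × 10⁴.
832 ng/mL / 4.59 × 10⁴ = 0.0181 ng/mL = 18.1 ng/L.

18.1 ng/L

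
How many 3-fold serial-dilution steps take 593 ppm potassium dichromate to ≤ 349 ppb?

7

Need 3ⁿ ≥ 1699, so n ≥ log(1699)/log(3) = 6.77.
Minimum whole steps: n = 7.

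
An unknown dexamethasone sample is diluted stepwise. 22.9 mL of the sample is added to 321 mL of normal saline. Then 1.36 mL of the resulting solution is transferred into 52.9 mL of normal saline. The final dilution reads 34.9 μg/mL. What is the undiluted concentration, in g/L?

20.9 g/L

Overall dilution factor = 15.02 × 39.90 = 599.
Original = 34.9 μg/mL × 599 = 2.09 × 10⁴ μg/mL = 20.9 g/L.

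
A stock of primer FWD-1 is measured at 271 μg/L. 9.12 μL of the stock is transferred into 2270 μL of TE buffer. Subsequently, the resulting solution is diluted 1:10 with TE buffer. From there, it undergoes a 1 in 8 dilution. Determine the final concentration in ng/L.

13.6 ng/L

Overall dilution factor = 249.9 × 10 × 8 = 2.00 × 10⁴.
271 μg/L / 2.00 × 10⁴ = 0.0136 μg/L = 13.6 ng/L.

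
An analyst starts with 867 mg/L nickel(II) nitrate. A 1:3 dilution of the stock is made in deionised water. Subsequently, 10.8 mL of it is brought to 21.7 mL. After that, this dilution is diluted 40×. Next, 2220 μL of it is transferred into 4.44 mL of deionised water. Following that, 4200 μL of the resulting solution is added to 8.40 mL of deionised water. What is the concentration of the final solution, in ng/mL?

Overall dilution factor = 3 × 2.009 × 40 × 3 × 3 = 2170.
867 mg/L / 2170 = 0.400 mg/L = 400 ng/mL.

400 ng/mL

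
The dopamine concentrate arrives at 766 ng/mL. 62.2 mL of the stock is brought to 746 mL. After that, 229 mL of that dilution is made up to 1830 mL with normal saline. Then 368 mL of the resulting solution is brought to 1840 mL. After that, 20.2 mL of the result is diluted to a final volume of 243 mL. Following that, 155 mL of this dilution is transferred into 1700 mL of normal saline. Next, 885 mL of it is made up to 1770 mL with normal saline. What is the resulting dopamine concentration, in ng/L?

Overall dilution factor = 11.99 × 7.991 × 5 × 12.03 × 11.97 × 2 = 1.38 × 10⁵.
766 ng/mL / 1.38 × 10⁵ = 5.55 × 10⁻³ ng/mL = 5.55 ng/L.

5.55 ng/L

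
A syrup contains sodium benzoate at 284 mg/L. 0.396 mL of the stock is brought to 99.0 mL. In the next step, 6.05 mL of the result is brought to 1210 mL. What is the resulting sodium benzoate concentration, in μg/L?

5.68 μg/L

Overall dilution factor = 250 × 200 = 5.00 × 10⁴.
284 mg/L / 5.00 × 10⁴ = 5.68 × 10⁻³ mg/L = 5.68 μg/L.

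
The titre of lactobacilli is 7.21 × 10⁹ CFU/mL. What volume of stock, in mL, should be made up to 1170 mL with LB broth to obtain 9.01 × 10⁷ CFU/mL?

14.6 mL

V₁ = C₂V₂/C₁ = 9.01 × 10⁷ × 1170 / 7.21 × 10⁹ = 14.6 mL.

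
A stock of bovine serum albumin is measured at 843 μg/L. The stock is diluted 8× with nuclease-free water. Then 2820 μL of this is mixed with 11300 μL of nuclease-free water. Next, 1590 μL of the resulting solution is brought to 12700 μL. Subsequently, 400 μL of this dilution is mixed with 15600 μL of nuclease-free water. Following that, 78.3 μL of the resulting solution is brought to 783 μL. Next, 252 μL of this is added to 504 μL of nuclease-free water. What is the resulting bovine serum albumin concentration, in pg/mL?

Overall dilution factor = 8 × 5.007 × 7.987 × 40 × 10 × 3 = 3.84 × 10⁵.
843 μg/L / 3.84 × 10⁵ = 2.20 × 10⁻³ μg/L = 2.20 pg/mL.

2.20 pg/mL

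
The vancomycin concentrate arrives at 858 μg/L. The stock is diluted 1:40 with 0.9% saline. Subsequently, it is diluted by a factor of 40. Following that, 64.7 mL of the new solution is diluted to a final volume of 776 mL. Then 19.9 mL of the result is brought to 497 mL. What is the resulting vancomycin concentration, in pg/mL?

1.79 pg/mL

Overall dilution factor = 40 × 40 × 11.99 × 24.97 = 4.79 × 10⁵.
858 μg/L / 4.79 × 10⁵ = 1.79 × 10⁻³ μg/L = 1.79 pg/mL.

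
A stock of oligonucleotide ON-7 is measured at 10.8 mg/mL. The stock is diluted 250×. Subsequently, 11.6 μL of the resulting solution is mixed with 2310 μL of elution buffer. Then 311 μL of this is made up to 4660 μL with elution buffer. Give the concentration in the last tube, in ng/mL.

14.4 ng/mL

Overall dilution factor = 250 × 200.1 × 14.98 = 7.50 × 10⁵.
10.8 mg/mL / 7.50 × 10⁵ = 1.44 × 10⁻⁵ mg/mL = 14.4 ng/mL.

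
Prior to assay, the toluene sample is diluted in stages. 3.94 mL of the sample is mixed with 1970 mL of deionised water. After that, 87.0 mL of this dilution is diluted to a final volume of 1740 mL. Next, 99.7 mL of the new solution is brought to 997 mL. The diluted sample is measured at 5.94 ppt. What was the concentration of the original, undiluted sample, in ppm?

0.595 ppm

Overall dilution factor = 501 × 20 × 10 = 1.00 × 10⁵.
Original = 5.94 ppt × 1.00 × 10⁵ = 5.95 × 10⁵ ppt = 0.595 ppm.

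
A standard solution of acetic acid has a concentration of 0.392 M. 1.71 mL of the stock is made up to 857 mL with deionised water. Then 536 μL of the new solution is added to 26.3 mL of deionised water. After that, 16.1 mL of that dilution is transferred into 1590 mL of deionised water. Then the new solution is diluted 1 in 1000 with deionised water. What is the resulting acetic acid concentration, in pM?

Overall dilution factor = 501.2 × 50.07 × 99.76 × 1000 = 2.50 × 10⁹.
0.392 M / 2.50 × 10⁹ = 1.57 × 10⁻¹⁰ M = 157 pM.

157 pM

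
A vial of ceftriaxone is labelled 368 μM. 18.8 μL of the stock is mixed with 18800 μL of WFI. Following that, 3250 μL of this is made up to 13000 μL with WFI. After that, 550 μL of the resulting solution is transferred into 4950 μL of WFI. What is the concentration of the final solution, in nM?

9.19 nM

Overall dilution factor = 1001 × 4 × 10 = 4.00 × 10⁴.
368 μM / 4.00 × 10⁴ = 9.19 × 10⁻³ μM = 9.19 nM.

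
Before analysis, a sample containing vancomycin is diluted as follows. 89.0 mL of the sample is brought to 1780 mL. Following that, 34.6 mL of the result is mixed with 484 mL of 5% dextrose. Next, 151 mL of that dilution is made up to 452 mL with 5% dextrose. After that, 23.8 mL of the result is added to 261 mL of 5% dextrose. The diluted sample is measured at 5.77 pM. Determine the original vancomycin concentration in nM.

62.0 nM

Overall dilution factor = 20 × 14.99 × 2.993 × 11.97 = 1.07 × 10⁴.
Original = 5.77 pM × 1.07 × 10⁴ = 6.20 × 10⁴ pM = 62.0 nM.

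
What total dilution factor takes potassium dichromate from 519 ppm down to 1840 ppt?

Factor = C₀/C_target = 519 ppm / 1840 ppt = 2.82 × 10⁵.

2.82 × 10⁵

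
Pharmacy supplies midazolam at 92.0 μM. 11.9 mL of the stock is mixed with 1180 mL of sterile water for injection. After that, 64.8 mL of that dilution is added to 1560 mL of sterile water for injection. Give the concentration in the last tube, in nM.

Overall dilution factor = 100.2 × 25.07 = 2511.
92.0 μM / 2511 = 0.0366 μM = 36.6 nM.

36.6 nM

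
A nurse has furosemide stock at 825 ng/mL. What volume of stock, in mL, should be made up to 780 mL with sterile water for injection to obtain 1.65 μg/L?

1.65 μg/L = 1.65 ng/mL.
V₁ = C₂V₂/C₁ = 1.65 × 780 / 825 = 1.56 mL.

1.56 mL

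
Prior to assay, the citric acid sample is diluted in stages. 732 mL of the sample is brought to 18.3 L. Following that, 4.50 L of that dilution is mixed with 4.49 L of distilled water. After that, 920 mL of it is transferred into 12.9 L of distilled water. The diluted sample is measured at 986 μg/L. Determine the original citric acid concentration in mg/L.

Overall dilution factor = 25 × 1.998 × 15.02 = 750.
Original = 986 μg/L × 750 = 7.40 × 10⁵ μg/L = 740 mg/L.

740 mg/L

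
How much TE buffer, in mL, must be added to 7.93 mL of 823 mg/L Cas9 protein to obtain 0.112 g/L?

0.112 g/L = 112 mg/L.
V₂ = C₁V₁/C₂ = 823 × 7.93 / 112 = 58.3 mL.
Diluent to add = V₂ − V₁ = 58.3 − 7.93 = 50.3 mL.

50.3 mL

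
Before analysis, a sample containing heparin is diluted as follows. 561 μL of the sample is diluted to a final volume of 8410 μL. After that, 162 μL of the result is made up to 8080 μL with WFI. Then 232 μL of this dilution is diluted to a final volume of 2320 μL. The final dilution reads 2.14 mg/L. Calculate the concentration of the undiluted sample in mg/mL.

Overall dilution factor = 14.99 × 49.88 × 10 = 7477.
Original = 2.14 mg/L × 7477 = 1.60 × 10⁴ mg/L = 16.0 mg/mL.

16.0 mg/mL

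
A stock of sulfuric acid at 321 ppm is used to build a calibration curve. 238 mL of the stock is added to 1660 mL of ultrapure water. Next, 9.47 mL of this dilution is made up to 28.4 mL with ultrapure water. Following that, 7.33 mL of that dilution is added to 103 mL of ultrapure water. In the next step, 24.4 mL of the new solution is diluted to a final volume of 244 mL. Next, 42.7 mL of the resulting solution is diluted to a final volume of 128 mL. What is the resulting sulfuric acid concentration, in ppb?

Overall dilution factor = 7.975 × 2.999 × 15.05 × 10 × 2.998 = 1.08 × 10⁴.
321 ppm / 1.08 × 10⁴ = 0.0297 ppm = 29.7 ppb.

29.7 ppb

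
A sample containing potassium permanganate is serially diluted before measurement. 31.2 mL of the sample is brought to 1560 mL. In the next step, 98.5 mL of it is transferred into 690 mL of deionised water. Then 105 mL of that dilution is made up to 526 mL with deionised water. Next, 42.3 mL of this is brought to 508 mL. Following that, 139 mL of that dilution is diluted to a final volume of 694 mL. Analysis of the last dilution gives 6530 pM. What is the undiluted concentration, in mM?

Overall dilution factor = 50 × 8.005 × 5.010 × 12.01 × 4.993 = 1.20 × 10⁵.
Original = 6530 pM × 1.20 × 10⁵ = 7.85 × 10⁸ pM = 0.785 mM.

0.785 mM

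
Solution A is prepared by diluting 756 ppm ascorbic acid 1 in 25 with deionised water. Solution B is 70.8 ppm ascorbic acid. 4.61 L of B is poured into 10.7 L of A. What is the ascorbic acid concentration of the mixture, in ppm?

C_A = 756 ppm / 25 = 30.2 ppm.
C_mix = (C_A·V_A + C_B·V_B)/(V_A + V_B) = (30.2×10.7 + 70.8×4.61) / 15.31 = 42.5 ppm.

42.5 ppm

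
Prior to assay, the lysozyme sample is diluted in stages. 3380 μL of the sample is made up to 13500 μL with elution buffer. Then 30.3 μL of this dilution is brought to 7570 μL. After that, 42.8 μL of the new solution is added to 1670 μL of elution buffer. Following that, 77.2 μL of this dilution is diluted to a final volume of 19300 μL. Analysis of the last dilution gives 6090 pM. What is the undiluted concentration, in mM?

60.8 mM

Overall dilution factor = 3.994 × 249.8 × 40.02 × 250 = 9.98 × 10⁶.
Original = 6090 pM × 9.98 × 10⁶ = 6.08 × 10¹⁰ pM = 60.8 mM.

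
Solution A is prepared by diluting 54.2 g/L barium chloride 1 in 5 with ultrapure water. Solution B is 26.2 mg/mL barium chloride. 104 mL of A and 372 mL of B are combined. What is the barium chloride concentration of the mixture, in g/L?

22.8 g/L

C_A = 54.2 g/L / 5 = 10.8 g/L.
C_B = 26.2 mg/mL = 26.2 g/L.
C_mix = (C_A·V_A + C_B·V_B)/(V_A + V_B) = (10.8×104 + 26.2×372) / 476.0 = 22.8 g/L.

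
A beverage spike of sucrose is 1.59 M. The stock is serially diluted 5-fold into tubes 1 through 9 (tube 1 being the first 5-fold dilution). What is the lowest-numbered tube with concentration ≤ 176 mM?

Tube n has concentration 1.59 M / 5ⁿ.
Need 5ⁿ ≥ 1.59 M / 176 mM = 9.03, so n ≥ 1.37.
First such tube: n = 2.

tube 2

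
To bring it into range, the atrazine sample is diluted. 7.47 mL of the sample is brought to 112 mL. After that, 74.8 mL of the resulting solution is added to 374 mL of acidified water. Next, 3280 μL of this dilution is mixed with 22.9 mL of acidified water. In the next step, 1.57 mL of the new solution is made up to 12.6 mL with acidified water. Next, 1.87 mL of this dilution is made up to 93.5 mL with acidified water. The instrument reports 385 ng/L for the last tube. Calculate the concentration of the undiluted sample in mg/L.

111 mg/L

Overall dilution factor = 14.99 × 6 × 7.982 × 8.025 × 50 = 2.88 × 10⁵.
Original = 385 ng/L × 2.88 × 10⁵ = 1.11 × 10⁸ ng/L = 111 mg/L.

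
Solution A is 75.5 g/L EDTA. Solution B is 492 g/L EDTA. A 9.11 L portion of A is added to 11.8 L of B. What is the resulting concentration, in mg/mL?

C_mix = (C_A·V_A + C_B·V_B)/(V_A + V_B) = (75.5×9.11 + 492×11.8) / 20.91 = 311 g/L = 311 mg/mL.

311 mg/mL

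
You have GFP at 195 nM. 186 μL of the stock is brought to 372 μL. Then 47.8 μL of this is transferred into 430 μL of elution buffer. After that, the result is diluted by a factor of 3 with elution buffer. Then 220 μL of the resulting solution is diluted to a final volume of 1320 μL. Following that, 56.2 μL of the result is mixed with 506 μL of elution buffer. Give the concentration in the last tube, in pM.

54.2 pM

Overall dilution factor = 2 × 9.996 × 3 × 6 × 10.00 = 3600.
195 nM / 3600 = 0.0542 nM = 54.2 pM.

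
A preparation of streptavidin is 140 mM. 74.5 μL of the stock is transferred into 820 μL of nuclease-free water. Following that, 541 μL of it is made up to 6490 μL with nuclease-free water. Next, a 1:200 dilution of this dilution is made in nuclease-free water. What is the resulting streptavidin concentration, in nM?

Overall dilution factor = 12.01 × 12.00 × 200 = 2.88 × 10⁴.
140 mM / 2.88 × 10⁴ = 4.86 × 10⁻³ mM = 4860 nM.

4860 nM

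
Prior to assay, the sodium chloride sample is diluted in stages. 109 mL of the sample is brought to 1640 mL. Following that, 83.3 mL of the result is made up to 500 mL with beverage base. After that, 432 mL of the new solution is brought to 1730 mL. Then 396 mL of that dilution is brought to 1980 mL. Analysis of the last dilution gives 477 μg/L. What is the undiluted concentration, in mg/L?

863 mg/L

Overall dilution factor = 15.05 × 6.002 × 4.005 × 5 = 1808.
Original = 477 μg/L × 1808 = 8.63 × 10⁵ μg/L = 863 mg/L.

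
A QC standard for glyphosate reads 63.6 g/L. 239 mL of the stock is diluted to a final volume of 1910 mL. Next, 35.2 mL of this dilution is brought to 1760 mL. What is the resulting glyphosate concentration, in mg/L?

159 mg/L

Overall dilution factor = 7.992 × 50 = 400.
63.6 g/L / 400 = 0.159 g/L = 159 mg/L.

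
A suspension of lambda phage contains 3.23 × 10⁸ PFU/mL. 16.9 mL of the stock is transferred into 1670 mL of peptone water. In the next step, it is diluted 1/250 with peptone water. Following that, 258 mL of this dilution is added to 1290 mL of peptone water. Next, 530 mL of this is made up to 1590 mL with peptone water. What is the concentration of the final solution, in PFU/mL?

719 PFU/mL

Overall dilution factor = 99.82 × 250 × 6 × 3 = 4.49 × 10⁵.
3.23 × 10⁸ PFU/mL / 4.49 × 10⁵ = 719 PFU/mL.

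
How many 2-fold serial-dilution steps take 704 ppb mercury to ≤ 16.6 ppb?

6

Need 2ⁿ ≥ 42.4, so n ≥ log(42.4)/log(2) = 5.41.
Minimum whole steps: n = 6.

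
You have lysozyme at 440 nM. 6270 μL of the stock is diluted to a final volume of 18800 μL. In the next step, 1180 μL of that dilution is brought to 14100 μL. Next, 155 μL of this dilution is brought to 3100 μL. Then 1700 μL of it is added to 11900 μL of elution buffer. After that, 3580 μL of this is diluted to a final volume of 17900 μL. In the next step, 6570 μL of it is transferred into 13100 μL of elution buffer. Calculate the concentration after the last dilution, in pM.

Overall dilution factor = 2.998 × 11.95 × 20 × 8 × 5 × 2.994 = 8.58 × 10⁴.
440 nM / 8.58 × 10⁴ = 5.13 × 10⁻³ nM = 5.13 pM.

5.13 pM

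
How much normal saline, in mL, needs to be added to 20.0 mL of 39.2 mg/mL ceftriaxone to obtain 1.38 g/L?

548 mL

1.38 g/L = 1.38 mg/mL.
V₂ = C₁V₁/C₂ = 39.2 × 20.0 / 1.38 = 568 mL.
Diluent to add = V₂ − V₁ = 568 − 20.0 = 548 mL.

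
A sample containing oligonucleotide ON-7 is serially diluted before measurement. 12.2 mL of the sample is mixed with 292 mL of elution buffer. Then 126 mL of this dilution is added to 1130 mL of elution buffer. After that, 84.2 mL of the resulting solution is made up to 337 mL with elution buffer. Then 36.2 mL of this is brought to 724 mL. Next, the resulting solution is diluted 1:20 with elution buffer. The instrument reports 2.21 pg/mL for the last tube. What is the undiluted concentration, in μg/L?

Overall dilution factor = 24.93 × 9.968 × 4.002 × 20 × 20 = 3.98 × 10⁵.
Original = 2.21 pg/mL × 3.98 × 10⁵ = 8.79 × 10⁵ pg/mL = 879 μg/L.

879 μg/L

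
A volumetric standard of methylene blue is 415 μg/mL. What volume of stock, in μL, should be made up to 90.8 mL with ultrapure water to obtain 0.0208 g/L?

0.0208 g/L = 20.8 μg/mL.
V₁ = C₂V₂/C₁ = 20.8 × 90.8 / 415 = 4.55 mL = 4550 μL.

4550 μL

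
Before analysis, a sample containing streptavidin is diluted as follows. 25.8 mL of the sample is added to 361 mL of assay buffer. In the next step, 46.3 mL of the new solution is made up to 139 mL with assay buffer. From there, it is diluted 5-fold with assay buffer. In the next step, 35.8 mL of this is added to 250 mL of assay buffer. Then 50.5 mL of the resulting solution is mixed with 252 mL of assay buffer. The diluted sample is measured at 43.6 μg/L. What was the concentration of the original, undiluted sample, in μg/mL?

469 μg/mL

Overall dilution factor = 14.99 × 3.002 × 5 × 7.983 × 5.990 = 1.08 × 10⁴.
Original = 43.6 μg/L × 1.08 × 10⁴ = 4.69 × 10⁵ μg/L = 469 μg/mL.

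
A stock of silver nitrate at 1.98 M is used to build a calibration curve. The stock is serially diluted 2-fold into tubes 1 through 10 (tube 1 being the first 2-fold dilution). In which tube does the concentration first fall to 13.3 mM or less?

Tube n has concentration 1.98 M / 2ⁿ.
Need 2ⁿ ≥ 1.98 M / 13.3 mM = 149, so n ≥ 7.22.
First such tube: n = 8.

tube 8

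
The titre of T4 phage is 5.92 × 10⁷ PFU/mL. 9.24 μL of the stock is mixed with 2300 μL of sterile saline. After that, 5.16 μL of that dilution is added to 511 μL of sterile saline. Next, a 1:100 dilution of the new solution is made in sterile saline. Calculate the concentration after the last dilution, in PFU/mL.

Overall dilution factor = 249.9 × 100.0 × 100 = 2.50 × 10⁶.
5.92 × 10⁷ PFU/mL / 2.50 × 10⁶ = 23.7 PFU/mL.

23.7 PFU/mL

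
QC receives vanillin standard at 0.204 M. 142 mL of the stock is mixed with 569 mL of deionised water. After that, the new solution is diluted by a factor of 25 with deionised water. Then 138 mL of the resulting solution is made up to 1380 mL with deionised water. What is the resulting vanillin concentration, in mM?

0.163 mM

Overall dilution factor = 5.007 × 25 × 10 = 1252.
0.204 M / 1252 = 1.63 × 10⁻⁴ M = 0.163 mM.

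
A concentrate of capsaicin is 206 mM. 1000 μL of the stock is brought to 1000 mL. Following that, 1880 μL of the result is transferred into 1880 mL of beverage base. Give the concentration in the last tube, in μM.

0.206 μM

Overall dilution factor = 1000 × 1001 = 1.00 × 10⁶.
206 mM / 1.00 × 10⁶ = 2.06 × 10⁻⁴ mM = 0.206 μM.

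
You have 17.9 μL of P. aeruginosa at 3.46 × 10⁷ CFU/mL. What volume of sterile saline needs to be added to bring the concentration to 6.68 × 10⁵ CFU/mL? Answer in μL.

909 μL

V₂ = C₁V₁/C₂ = 3.46 × 10⁷ × 17.9 / 6.68 × 10⁵ = 927 μL.
Diluent to add = V₂ − V₁ = 927 − 17.9 = 909 μL.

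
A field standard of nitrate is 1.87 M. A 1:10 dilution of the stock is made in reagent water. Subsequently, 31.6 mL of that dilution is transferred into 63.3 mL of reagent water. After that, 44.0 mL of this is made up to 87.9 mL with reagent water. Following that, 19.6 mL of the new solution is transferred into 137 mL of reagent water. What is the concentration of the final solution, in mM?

Overall dilution factor = 10 × 3.003 × 1.998 × 7.990 = 479.
1.87 M / 479 = 3.90 × 10⁻³ M = 3.90 mM.

3.90 mM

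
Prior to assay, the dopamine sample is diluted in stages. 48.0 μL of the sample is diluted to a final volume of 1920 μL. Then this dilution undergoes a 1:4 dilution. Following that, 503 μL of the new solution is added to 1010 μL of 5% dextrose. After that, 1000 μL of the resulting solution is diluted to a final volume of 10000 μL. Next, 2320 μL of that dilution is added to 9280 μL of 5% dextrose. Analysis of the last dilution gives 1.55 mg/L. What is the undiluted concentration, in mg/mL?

Overall dilution factor = 40 × 4 × 3.008 × 10 × 5 = 2.41 × 10⁴.
Original = 1.55 mg/L × 2.41 × 10⁴ = 3.73 × 10⁴ mg/L = 37.3 mg/mL.

37.3 mg/mL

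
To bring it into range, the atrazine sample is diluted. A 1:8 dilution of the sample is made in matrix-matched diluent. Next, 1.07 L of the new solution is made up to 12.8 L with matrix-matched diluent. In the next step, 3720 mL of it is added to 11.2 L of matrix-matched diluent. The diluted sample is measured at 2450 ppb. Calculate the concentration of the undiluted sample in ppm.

940 ppm

Overall dilution factor = 8 × 11.96 × 4.011 = 384.
Original = 2450 ppb × 384 = 9.40 × 10⁵ ppb = 940 ppm.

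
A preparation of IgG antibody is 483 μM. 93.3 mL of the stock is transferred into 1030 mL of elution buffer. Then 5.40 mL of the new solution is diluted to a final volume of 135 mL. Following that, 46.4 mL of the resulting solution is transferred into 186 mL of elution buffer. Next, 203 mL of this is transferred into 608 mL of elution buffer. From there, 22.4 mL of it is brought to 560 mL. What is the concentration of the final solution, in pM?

Overall dilution factor = 12.04 × 25 × 5.009 × 3.995 × 25 = 1.51 × 10⁵.
483 μM / 1.51 × 10⁵ = 3.21 × 10⁻³ μM = 3210 pM.

3210 pM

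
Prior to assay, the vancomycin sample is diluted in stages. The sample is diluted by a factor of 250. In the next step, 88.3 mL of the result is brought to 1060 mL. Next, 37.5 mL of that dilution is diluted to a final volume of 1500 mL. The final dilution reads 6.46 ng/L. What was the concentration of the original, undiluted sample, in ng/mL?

Overall dilution factor = 250 × 12.00 × 40 = 1.20 × 10⁵.
Original = 6.46 ng/L × 1.20 × 10⁵ = 7.75 × 10⁵ ng/L = 775 ng/mL.

775 ng/mL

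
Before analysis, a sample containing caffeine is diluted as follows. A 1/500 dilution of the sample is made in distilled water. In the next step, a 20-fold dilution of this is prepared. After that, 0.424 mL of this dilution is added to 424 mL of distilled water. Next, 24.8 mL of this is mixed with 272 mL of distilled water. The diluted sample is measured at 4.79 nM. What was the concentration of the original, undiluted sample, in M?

Overall dilution factor = 500 × 20 × 1001 × 11.97 = 1.20 × 10⁸.
Original = 4.79 nM × 1.20 × 10⁸ = 5.74 × 10⁸ nM = 0.574 M.

0.574 M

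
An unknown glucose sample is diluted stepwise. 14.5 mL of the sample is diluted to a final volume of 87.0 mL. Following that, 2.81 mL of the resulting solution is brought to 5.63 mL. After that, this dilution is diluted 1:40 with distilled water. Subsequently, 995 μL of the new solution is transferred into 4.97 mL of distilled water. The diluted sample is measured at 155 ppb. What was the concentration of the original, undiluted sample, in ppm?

447 ppm

Overall dilution factor = 6 × 2.004 × 40 × 5.995 = 2883.
Original = 155 ppb × 2883 = 4.47 × 10⁵ ppb = 447 ppm.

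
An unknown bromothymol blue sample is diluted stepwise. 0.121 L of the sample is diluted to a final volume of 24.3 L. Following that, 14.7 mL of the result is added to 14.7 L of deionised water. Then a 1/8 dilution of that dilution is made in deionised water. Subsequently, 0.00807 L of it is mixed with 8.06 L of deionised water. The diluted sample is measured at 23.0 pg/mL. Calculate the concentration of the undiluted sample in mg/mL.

37.0 mg/mL

Overall dilution factor = 200.8 × 1001 × 8 × 999.8 = 1.61 × 10⁹.
Original = 23.0 pg/mL × 1.61 × 10⁹ = 3.70 × 10¹⁰ pg/mL = 37.0 mg/mL.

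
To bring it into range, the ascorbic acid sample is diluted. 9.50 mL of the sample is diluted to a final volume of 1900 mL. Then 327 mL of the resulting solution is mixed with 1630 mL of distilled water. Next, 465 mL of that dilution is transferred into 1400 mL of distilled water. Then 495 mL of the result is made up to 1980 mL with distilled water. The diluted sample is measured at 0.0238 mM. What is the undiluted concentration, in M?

0.457 M

Overall dilution factor = 200 × 5.985 × 4.011 × 4 = 1.92 × 10⁴.
Original = 0.0238 mM × 1.92 × 10⁴ = 457 mM = 0.457 M.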